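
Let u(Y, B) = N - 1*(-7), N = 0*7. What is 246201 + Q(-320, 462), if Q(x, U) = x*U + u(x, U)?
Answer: 98368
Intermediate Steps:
N = 0
u(Y, B) = 7 (u(Y, B) = 0 - 1*(-7) = 0 + 7 = 7)
Q(x, U) = 7 + U*x (Q(x, U) = x*U + 7 = U*x + 7 = 7 + U*x)
246201 + Q(-320, 462) = 246201 + (7 + 462*(-320)) = 246201 + (7 - 147840) = 246201 - 147833 = 98368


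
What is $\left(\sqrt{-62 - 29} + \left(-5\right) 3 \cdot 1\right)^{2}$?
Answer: $\left(15 - i \sqrt{91}\right)^{2} \approx 134.0 - 286.18 i$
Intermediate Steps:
$\left(\sqrt{-62 - 29} + \left(-5\right) 3 \cdot 1\right)^{2} = \left(\sqrt{-91} - 15\right)^{2} = \left(i \sqrt{91} - 15\right)^{2} = \left(-15 + i \sqrt{91}\right)^{2}$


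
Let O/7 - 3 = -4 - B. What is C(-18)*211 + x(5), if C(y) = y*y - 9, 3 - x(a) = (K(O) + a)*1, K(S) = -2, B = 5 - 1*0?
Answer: 66465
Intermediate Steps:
B = 5 (B = 5 + 0 = 5)
O = -42 (O = 21 + 7*(-4 - 1*5) = 21 + 7*(-4 - 5) = 21 + 7*(-9) = 21 - 63 = -42)
x(a) = 5 - a (x(a) = 3 - (-2 + a) = 3 + (2 - a) = 5 - a)
C(y) = -9 + y² (C(y) = y² - 9 = -9 + y²)
C(-18)*211 + x(5) = (-9 + (-18)²)*211 + (5 - 1*5) = (-9 + 324)*211 + (5 - 5) = 315*211 + 0 = 66465 + 0 = 66465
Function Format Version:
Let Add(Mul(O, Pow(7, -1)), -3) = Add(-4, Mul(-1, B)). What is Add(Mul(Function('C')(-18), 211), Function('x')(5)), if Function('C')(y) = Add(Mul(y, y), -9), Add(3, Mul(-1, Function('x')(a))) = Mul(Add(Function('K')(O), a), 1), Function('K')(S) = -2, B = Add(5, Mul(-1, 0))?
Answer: 66465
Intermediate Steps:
B = 5 (B = Add(5, 0) = 5)
O = -42 (O = Add(21, Mul(7, Add(-4, Mul(-1, 5)))) = Add(21, Mul(7, Add(-4, -5))) = Add(21, Mul(7, -9)) = Add(21, -63) = -42)
Function('x')(a) = Add(5, Mul(-1, a)) (Function('x')(a) = Add(3, Mul(-1, Mul(Add(-2, a), 1))) = Add(3, Mul(-1, Add(-2, a))) = Add(3, Add(2, Mul(-1, a))) = Add(5, Mul(-1, a)))
Function('C')(y) = Add(-9, Pow(y, 2)) (Function('C')(y) = Add(Pow(y, 2), -9) = Add(-9, Pow(y, 2)))
Add(Mul(Function('C')(-18), 211), Function('x')(5)) = Add(Mul(Add(-9, Pow(-18, 2)), 211), Add(5, Mul(-1, 5))) = Add(Mul(Add(-9, 324), 211), Add(5, -5)) = Add(Mul(315, 211), 0) = Add(66465, 0) = 66465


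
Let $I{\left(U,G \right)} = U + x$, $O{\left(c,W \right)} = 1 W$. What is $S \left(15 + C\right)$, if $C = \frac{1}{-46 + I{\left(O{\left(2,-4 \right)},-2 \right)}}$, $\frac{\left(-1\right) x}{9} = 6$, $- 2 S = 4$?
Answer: $- \frac{1559}{52} \approx -29.981$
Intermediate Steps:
$S = -2$ ($S = \left(- \frac{1}{2}\right) 4 = -2$)
$O{\left(c,W \right)} = W$
$x = -54$ ($x = \left(-9\right) 6 = -54$)
$I{\left(U,G \right)} = -54 + U$ ($I{\left(U,G \right)} = U - 54 = -54 + U$)
$C = - \frac{1}{104}$ ($C = \frac{1}{-46 - 58} = \frac{1}{-104} = - \frac{1}{104} \approx -0.0096154$)
$S \left(15 + C\right) = - 2 \left(15 - \frac{1}{104}\right) = \left(-2\right) \frac{1559}{104} = - \frac{1559}{52}$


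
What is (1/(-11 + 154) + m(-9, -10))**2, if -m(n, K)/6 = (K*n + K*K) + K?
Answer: 23851404721/20449 ≈ 1.1664e+6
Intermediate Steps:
m(n, K) = -6*K - 6*K**2 - 6*K*n (m(n, K) = -6*((K*n + K*K) + K) = -6*((K*n + K**2) + K) = -6*((K**2 + K*n) + K) = -6*(K + K**2 + K*n) = -6*K - 6*K**2 - 6*K*n)
(1/(-11 + 154) + m(-9, -10))**2 = (1/(-11 + 154) - 6*(-10)*(1 - 10 - 9))**2 = (1/143 - 6*(-10)*(-18))**2 = (1/143 - 1080)**2 = (-154439/143)**2 = 23851404721/20449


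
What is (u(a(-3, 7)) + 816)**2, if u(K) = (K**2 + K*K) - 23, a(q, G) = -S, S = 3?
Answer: 657721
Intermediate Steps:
a(q, G) = -3 (a(q, G) = -1*3 = -3)
u(K) = -23 + 2*K**2 (u(K) = (K**2 + K**2) - 23 = 2*K**2 - 23 = -23 + 2*K**2)
(u(a(-3, 7)) + 816)**2 = ((-23 + 2*(-3)**2) + 816)**2 = ((-23 + 2*9) + 816)**2 = ((-23 + 18) + 816)**2 = (-5 + 816)**2 = 811**2 = 657721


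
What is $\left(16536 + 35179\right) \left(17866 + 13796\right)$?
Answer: $1637400330$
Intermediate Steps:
$\left(16536 + 35179\right) \left(17866 + 13796\right) = 51715 \cdot 31662 = 1637400330$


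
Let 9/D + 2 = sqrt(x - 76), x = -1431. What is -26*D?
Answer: 468/1511 + 234*I*sqrt(1507)/1511 ≈ 0.30973 + 6.0118*I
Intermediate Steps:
D = 9/(-2 + I*sqrt(1507)) (D = 9/(-2 + sqrt(-1431 - 76)) = 9/(-2 + sqrt(-1507)) = 9/(-2 + I*sqrt(1507)) ≈ -0.011913 - 0.23123*I)
-26*D = -26*(-18/1511 - 9*I*sqrt(1507)/1511) = 468/1511 + 234*I*sqrt(1507)/1511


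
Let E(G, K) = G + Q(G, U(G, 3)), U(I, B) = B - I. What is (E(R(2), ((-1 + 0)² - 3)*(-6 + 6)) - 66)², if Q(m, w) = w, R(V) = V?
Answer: 3969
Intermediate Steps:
E(G, K) = 3 (E(G, K) = G + (3 - G) = 3)
(E(R(2), ((-1 + 0)² - 3)*(-6 + 6)) - 66)² = (3 - 66)² = (-63)² = 3969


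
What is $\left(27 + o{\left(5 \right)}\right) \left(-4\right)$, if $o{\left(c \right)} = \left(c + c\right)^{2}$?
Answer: $-508$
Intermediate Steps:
$o{\left(c \right)} = 4 c^{2}$ ($o{\left(c \right)} = \left(2 c\right)^{2} = 4 c^{2}$)
$\left(27 + o{\left(5 \right)}\right) \left(-4\right) = \left(27 + 4 \cdot 5^{2}\right) \left(-4\right) = \left(27 + 4 \cdot 25\right) \left(-4\right) = \left(27 + 100\right) \left(-4\right) = 127 \left(-4\right) = -508$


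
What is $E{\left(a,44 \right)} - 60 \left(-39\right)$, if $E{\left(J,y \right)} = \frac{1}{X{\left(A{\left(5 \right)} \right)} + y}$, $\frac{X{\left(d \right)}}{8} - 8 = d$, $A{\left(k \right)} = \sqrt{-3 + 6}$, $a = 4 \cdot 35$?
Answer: $\frac{2237049}{956} - \frac{\sqrt{3}}{1434} \approx 2340.0$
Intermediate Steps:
$a = 140$
$A{\left(k \right)} = \sqrt{3}$
$X{\left(d \right)} = 64 + 8 d$
$E{\left(J,y \right)} = \frac{1}{64 + y + 8 \sqrt{3}}$ ($E{\left(J,y \right)} = \frac{1}{\left(64 + 8 \sqrt{3}\right) + y} = \frac{1}{64 + y + 8 \sqrt{3}}$)
$E{\left(a,44 \right)} - 60 \left(-39\right) = \frac{1}{64 + 44 + 8 \sqrt{3}} - 60 \left(-39\right) = \frac{1}{108 + 8 \sqrt{3}} - -2340 = \frac{1}{108 + 8 \sqrt{3}} + 2340 = 2340 + \frac{1}{108 + 8 \sqrt{3}}$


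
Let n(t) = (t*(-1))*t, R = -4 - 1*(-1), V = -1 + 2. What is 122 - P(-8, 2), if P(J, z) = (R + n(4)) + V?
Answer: 140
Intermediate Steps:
V = 1
R = -3 (R = -4 + 1 = -3)
n(t) = -t**2 (n(t) = (-t)*t = -t**2)
P(J, z) = -18 (P(J, z) = (-3 - 1*4**2) + 1 = (-3 - 1*16) + 1 = (-3 - 16) + 1 = -19 + 1 = -18)
122 - P(-8, 2) = 122 - 1*(-18) = 122 + 18 = 140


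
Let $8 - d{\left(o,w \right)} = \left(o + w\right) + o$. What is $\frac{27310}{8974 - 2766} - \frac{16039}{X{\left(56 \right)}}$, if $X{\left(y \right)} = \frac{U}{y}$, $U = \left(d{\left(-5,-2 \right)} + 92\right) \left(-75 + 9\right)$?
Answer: $\frac{12896879}{102432} \approx 125.91$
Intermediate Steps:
$d{\left(o,w \right)} = 8 - w - 2 o$ ($d{\left(o,w \right)} = 8 - \left(\left(o + w\right) + o\right) = 8 - \left(w + 2 o\right) = 8 - w - 2 o$)
$U = -7392$ ($U = \left(\left(8 - -2 - -10\right) + 92\right) \left(-75 + 9\right) = \left(\left(8 + 2 + 10\right) + 92\right) \left(-66\right) = \left(20 + 92\right) \left(-66\right) = 112 \left(-66\right) = -7392$)
$X{\left(y \right)} = - \frac{7392}{y}$
$\frac{27310}{8974 - 2766} - \frac{16039}{X{\left(56 \right)}} = \frac{27310}{8974 - 2766} - \frac{16039}{\left(-7392\right) \frac{1}{56}} = \frac{27310}{6208} - \frac{16039}{\left(-7392\right) \frac{1}{56}} = 27310 \cdot \frac{1}{6208} - \frac{16039}{-132} = \frac{13655}{3104} - - \frac{16039}{132} = \frac{13655}{3104} + \frac{16039}{132} = \frac{12896879}{102432}$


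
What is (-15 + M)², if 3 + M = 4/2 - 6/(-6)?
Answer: 225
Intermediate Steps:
M = 0 (M = -3 + (4/2 - 6/(-6)) = -3 + (4*(½) - 6*(-⅙)) = -3 + (2 + 1) = -3 + 3 = 0)
(-15 + M)² = (-15 + 0)² = (-15)² = 225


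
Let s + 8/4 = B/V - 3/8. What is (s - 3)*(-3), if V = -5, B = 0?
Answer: 129/8 ≈ 16.125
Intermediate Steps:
s = -19/8 (s = -2 + (0/(-5) - 3/8) = -2 + (0*(-1/5) - 3*1/8) = -2 + (0 - 3/8) = -2 - 3/8 = -19/8 ≈ -2.3750)
(s - 3)*(-3) = (-19/8 - 3)*(-3) = -43/8*(-3) = 129/8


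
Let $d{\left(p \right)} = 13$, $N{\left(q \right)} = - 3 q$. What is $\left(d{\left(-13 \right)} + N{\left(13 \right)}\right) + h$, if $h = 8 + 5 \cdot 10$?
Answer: $32$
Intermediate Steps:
$h = 58$ ($h = 8 + 50 = 58$)
$\left(d{\left(-13 \right)} + N{\left(13 \right)}\right) + h = \left(13 - 39\right) + 58 = -26 + 58 = 32$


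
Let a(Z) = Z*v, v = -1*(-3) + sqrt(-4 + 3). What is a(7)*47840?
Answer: 1004640 + 334880*I ≈ 1.0046e+6 + 3.3488e+5*I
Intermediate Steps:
v = 3 + I (v = 3 + sqrt(-1) = 3 + I ≈ 3.0 + 1.0*I)
a(Z) = Z*(3 + I)
a(7)*47840 = (7*(3 + I))*47840 = (21 + 7*I)*47840 = 1004640 + 334880*I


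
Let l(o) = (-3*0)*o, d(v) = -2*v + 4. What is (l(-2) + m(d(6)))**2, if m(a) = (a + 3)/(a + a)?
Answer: 25/256 ≈ 0.097656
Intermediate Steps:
d(v) = 4 - 2*v
m(a) = (3 + a)/(2*a) (m(a) = (3 + a)/((2*a)) = (3 + a)*(1/(2*a)) = (3 + a)/(2*a))
l(o) = 0 (l(o) = 0*o = 0)
(l(-2) + m(d(6)))**2 = (0 + (3 + (4 - 2*6))/(2*(4 - 2*6)))**2 = (0 + (3 + (4 - 12))/(2*(4 - 12)))**2 = (0 + (1/2)*(3 - 8)/(-8))**2 = (0 + (1/2)*(-1/8)*(-5))**2 = (0 + 5/16)**2 = (5/16)**2 = 25/256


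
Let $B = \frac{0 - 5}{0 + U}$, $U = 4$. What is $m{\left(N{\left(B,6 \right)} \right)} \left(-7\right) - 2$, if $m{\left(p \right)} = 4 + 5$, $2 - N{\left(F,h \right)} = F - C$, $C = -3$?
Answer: $-65$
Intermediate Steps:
$B = - \frac{5}{4}$ ($B = \frac{0 - 5}{0 + 4} = - \frac{5}{4} \approx -1.25$)
$N{\left(F,h \right)} = -1 - F$ ($N{\left(F,h \right)} = 2 - \left(F - -3\right) = 2 - \left(F + 3\right) = 2 - \left(3 + F\right) = -1 - F$)
$m{\left(p \right)} = 9$
$m{\left(N{\left(B,6 \right)} \right)} \left(-7\right) - 2 = 9 \left(-7\right) - 2 = -63 - 2 = -65$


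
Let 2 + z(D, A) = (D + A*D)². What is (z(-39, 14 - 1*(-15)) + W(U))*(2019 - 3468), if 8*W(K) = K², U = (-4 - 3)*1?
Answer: -15868336617/8 ≈ -1.9835e+9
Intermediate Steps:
U = -7 (U = -7*1 = -7)
z(D, A) = -2 + (D + A*D)²
W(K) = K²/8
(z(-39, 14 - 1*(-15)) + W(U))*(2019 - 3468) = ((-2 + (-39)²*(1 + (14 - 1*(-15)))²) + (⅛)*(-7)²)*(2019 - 3468) = ((-2 + 1521*(1 + (14 + 15))²) + (⅛)*49)*(-1449) = ((-2 + 1521*(1 + 29)²) + 49/8)*(-1449) = ((-2 + 1521*30²) + 49/8)*(-1449) = ((-2 + 1521*900) + 49/8)*(-1449) = ((-2 + 1368900) + 49/8)*(-1449) = (1368898 + 49/8)*(-1449) = (10951233/8)*(-1449) = -15868336617/8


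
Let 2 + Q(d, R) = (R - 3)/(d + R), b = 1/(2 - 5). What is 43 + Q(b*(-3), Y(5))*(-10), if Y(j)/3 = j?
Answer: 111/2 ≈ 55.500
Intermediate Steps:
b = -⅓ (b = 1/(-3) = -⅓ ≈ -0.33333)
Y(j) = 3*j
Q(d, R) = -2 + (-3 + R)/(R + d) (Q(d, R) = -2 + (R - 3)/(d + R) = -2 + (-3 + R)/(R + d))
43 + Q(b*(-3), Y(5))*(-10) = 43 + ((-3 - 3*5 - (-2)*(-3)/3)/(3*5 - ⅓*(-3)))*(-10) = 43 + ((-3 - 1*15 - 2*1)/(15 + 1))*(-10) = 43 + ((-3 - 15 - 2)/16)*(-10) = 43 + ((1/16)*(-20))*(-10) = 43 - 5/4*(-10) = 43 + 25/2 = 111/2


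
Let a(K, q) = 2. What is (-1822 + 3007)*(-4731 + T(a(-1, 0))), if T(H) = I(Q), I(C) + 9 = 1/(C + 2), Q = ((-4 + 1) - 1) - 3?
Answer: -5617137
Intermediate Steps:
Q = -7 (Q = (-3 - 1) - 3 = -4 - 3 = -7)
I(C) = -9 + 1/(2 + C) (I(C) = -9 + 1/(C + 2) = -9 + 1/(2 + C))
T(H) = -46/5 (T(H) = (-17 - 9*(-7))/(2 - 7) = (-17 + 63)/(-5) = -⅕*46 = -46/5)
(-1822 + 3007)*(-4731 + T(a(-1, 0))) = (-1822 + 3007)*(-4731 - 46/5) = 1185*(-23701/5) = -5617137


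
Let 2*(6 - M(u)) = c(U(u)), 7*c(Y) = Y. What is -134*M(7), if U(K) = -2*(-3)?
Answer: -5226/7 ≈ -746.57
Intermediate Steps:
U(K) = 6
c(Y) = Y/7
M(u) = 39/7 (M(u) = 6 - 6/14 = 6 - ½*6/7 = 6 - 3/7 = 39/7)
-134*M(7) = -134*39/7 = -5226/7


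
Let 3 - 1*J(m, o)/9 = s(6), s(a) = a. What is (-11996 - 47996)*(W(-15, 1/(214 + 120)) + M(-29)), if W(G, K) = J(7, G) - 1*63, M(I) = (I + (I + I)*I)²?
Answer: -163917281448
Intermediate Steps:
J(m, o) = -27 (J(m, o) = 27 - 9*6 = 27 - 54 = -27)
M(I) = (I + 2*I²)² (M(I) = (I + (2*I)*I)² = (I + 2*I²)²)
W(G, K) = -90 (W(G, K) = -27 - 1*63 = -27 - 63 = -90)
(-11996 - 47996)*(W(-15, 1/(214 + 120)) + M(-29)) = (-11996 - 47996)*(-90 + (-29)²*(1 + 2*(-29))²) = -59992*(-90 + 841*(1 - 58)²) = -59992*(-90 + 841*(-57)²) = -59992*(-90 + 841*3249) = -59992*(-90 + 2732409) = -59992*2732319 = -163917281448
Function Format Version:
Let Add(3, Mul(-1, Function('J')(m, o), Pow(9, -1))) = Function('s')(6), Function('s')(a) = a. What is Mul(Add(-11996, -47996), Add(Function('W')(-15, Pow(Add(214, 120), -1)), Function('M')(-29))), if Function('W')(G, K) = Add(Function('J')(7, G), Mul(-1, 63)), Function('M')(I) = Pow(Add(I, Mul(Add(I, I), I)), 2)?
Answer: -163917281448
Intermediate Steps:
Function('J')(m, o) = -27 (Function('J')(m, o) = Add(27, Mul(-9, 6)) = Add(27, -54) = -27)
Function('M')(I) = Pow(Add(I, Mul(2, Pow(I, 2))), 2) (Function('M')(I) = Pow(Add(I, Mul(Mul(2, I), I)), 2) = Pow(Add(I, Mul(2, Pow(I, 2))), 2))
Function('W')(G, K) = -90 (Function('W')(G, K) = Add(-27, Mul(-1, 63)) = Add(-27, -63) = -90)
Mul(Add(-11996, -47996), Add(Function('W')(-15, Pow(Add(214, 120), -1)), Function('M')(-29))) = Mul(Add(-11996, -47996), Add(-90, Mul(Pow(-29, 2), Pow(Add(1, Mul(2, -29)), 2)))) = Mul(-59992, Add(-90, Mul(841, Pow(Add(1, -58), 2)))) = Mul(-59992, Add(-90, Mul(841, Pow(-57, 2)))) = Mul(-59992, Add(-90, Mul(841, 3249))) = Mul(-59992, Add(-90, 2732409)) = Mul(-59992, 2732319) = -163917281448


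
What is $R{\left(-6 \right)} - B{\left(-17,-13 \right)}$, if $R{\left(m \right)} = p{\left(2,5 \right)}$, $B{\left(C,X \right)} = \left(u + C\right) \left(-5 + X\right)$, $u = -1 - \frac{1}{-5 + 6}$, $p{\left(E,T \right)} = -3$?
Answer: $-345$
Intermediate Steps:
$u = -2$ ($u = -1 - 1^{-1} = -1 - 1 = -2$)
$B{\left(C,X \right)} = \left(-5 + X\right) \left(-2 + C\right)$ ($B{\left(C,X \right)} = \left(-2 + C\right) \left(-5 + X\right) = \left(-5 + X\right) \left(-2 + C\right)$)
$R{\left(m \right)} = -3$
$R{\left(-6 \right)} - B{\left(-17,-13 \right)} = -3 - \left(10 - -85 - -26 - -221\right) = -3 - \left(10 + 85 + 26 + 221\right) = -3 - 342 = -345$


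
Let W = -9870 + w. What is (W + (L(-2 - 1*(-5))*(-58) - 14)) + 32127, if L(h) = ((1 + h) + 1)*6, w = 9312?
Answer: 29815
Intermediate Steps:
W = -558 (W = -9870 + 9312 = -558)
L(h) = 12 + 6*h (L(h) = (2 + h)*6 = 12 + 6*h)
(W + (L(-2 - 1*(-5))*(-58) - 14)) + 32127 = (-558 + ((12 + 6*(-2 - 1*(-5)))*(-58) - 14)) + 32127 = (-558 + ((12 + 6*(-2 + 5))*(-58) - 14)) + 32127 = (-558 + ((12 + 6*3)*(-58) - 14)) + 32127 = (-558 + ((12 + 18)*(-58) - 14)) + 32127 = (-558 + (30*(-58) - 14)) + 32127 = (-558 + (-1740 - 14)) + 32127 = (-558 - 1754) + 32127 = -2312 + 32127 = 29815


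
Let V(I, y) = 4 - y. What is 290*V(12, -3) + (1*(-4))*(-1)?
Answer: 2034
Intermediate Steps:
290*V(12, -3) + (1*(-4))*(-1) = 290*(4 - 1*(-3)) + (1*(-4))*(-1) = 290*(4 + 3) - 4*(-1) = 290*7 + 4 = 2030 + 4 = 2034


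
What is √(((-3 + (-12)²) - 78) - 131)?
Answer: 2*I*√17 ≈ 8.2462*I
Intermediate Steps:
√(((-3 + (-12)²) - 78) - 131) = √(((-3 + 144) - 78) - 131) = √((141 - 78) - 131) = √(63 - 131) = √(-68) = 2*I*√17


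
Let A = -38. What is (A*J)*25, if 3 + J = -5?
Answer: 7600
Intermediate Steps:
J = -8 (J = -3 - 5 = -8)
(A*J)*25 = -38*(-8)*25 = 304*25 = 7600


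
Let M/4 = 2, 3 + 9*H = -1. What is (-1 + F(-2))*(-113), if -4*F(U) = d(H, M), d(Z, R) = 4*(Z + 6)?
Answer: 6667/9 ≈ 740.78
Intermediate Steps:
H = -4/9 (H = -⅓ + (⅑)*(-1) = -⅓ - ⅑ = -4/9 ≈ -0.44444)
M = 8 (M = 4*2 = 8)
d(Z, R) = 24 + 4*Z (d(Z, R) = 4*(6 + Z) = 24 + 4*Z)
F(U) = -50/9 (F(U) = -(24 + 4*(-4/9))/4 = -(24 - 16/9)/4 = -¼*200/9 = -50/9)
(-1 + F(-2))*(-113) = (-1 - 50/9)*(-113) = -59/9*(-113) = 6667/9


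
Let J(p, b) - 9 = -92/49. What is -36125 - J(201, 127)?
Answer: -1770474/49 ≈ -36132.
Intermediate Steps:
J(p, b) = 349/49 (J(p, b) = 9 - 92/49 = 349/49)
-36125 - J(201, 127) = -36125 - 1*349/49 = -36125 - 349/49 = -1770474/49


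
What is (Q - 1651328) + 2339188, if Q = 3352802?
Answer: 4040662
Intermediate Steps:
(Q - 1651328) + 2339188 = (3352802 - 1651328) + 2339188 = 1701474 + 2339188 = 4040662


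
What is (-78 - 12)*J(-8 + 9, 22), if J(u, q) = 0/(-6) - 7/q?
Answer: 315/11 ≈ 28.636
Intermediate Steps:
J(u, q) = -7/q (J(u, q) = 0*(-1/6) - 7/q = 0 - 7/q = -7/q)
(-78 - 12)*J(-8 + 9, 22) = (-78 - 12)*(-7/22) = -(-630)/22 = -90*(-7/22) = 315/11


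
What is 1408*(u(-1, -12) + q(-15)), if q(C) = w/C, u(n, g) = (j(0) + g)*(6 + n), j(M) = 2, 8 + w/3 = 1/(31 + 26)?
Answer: -3884672/57 ≈ -68152.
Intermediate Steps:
w = -455/19 (w = -24 + 3/(31 + 26) = -24 + 3/57 = -24 + 3*(1/57) = -24 + 1/19 = -455/19 ≈ -23.947)
u(n, g) = (2 + g)*(6 + n)
q(C) = -455/(19*C)
1408*(u(-1, -12) + q(-15)) = 1408*((12 + 2*(-1) + 6*(-12) - 12*(-1)) - 455/19/(-15)) = 1408*((12 - 2 - 72 + 12) - 455/19*(-1/15)) = 1408*(-50 + 91/57) = 1408*(-2759/57) = -3884672/57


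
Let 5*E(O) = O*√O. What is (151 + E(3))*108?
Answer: 16308 + 324*√3/5 ≈ 16420.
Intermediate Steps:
E(O) = O^(3/2)/5 (E(O) = (O*√O)/5 = O^(3/2)/5)
(151 + E(3))*108 = (151 + 3^(3/2)/5)*108 = (151 + (3*√3)/5)*108 = (151 + 3*√3/5)*108 = 16308 + 324*√3/5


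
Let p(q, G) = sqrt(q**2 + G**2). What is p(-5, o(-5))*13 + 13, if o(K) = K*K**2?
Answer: 13 + 65*sqrt(626) ≈ 1639.3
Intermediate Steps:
o(K) = K**3
p(q, G) = sqrt(G**2 + q**2)
p(-5, o(-5))*13 + 13 = sqrt(((-5)**3)**2 + (-5)**2)*13 + 13 = sqrt((-125)**2 + 25)*13 + 13 = sqrt(15625 + 25)*13 + 13 = sqrt(15650)*13 + 13 = (5*sqrt(626))*13 + 13 = 65*sqrt(626) + 13 = 13 + 65*sqrt(626)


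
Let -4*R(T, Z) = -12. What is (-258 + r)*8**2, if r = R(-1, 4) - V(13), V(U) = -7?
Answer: -15872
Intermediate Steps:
R(T, Z) = 3 (R(T, Z) = -1/4*(-12) = 3)
r = 10 (r = 3 - 1*(-7) = 3 + 7 = 10)
(-258 + r)*8**2 = (-258 + 10)*8**2 = -248*64 = -15872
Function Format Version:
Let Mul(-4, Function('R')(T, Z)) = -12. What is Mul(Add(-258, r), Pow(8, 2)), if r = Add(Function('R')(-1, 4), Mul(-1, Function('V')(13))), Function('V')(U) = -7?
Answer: -15872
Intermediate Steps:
Function('R')(T, Z) = 3 (Function('R')(T, Z) = Mul(Rational(-1, 4), -12) = 3)
r = 10 (r = Add(3, Mul(-1, -7)) = Add(3, 7) = 10)
Mul(Add(-258, r), Pow(8, 2)) = Mul(Add(-258, 10), Pow(8, 2)) = Mul(-248, 64) = -15872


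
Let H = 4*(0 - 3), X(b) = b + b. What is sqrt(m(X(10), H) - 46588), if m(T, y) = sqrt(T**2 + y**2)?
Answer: 2*sqrt(-11647 + sqrt(34)) ≈ 215.79*I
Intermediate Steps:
X(b) = 2*b
H = -12 (H = 4*(-3) = -12)
sqrt(m(X(10), H) - 46588) = sqrt(sqrt((2*10)**2 + (-12)**2) - 46588) = sqrt(sqrt(20**2 + 144) - 46588) = sqrt(sqrt(400 + 144) - 46588) = sqrt(sqrt(544) - 46588) = sqrt(4*sqrt(34) - 46588) = sqrt(-46588 + 4*sqrt(34))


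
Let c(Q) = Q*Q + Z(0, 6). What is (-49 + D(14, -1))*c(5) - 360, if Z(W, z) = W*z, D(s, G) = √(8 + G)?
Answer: -1585 + 25*√7 ≈ -1518.9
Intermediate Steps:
c(Q) = Q² (c(Q) = Q*Q + 0*6 = Q² + 0 = Q²)
(-49 + D(14, -1))*c(5) - 360 = (-49 + √(8 - 1))*5² - 360 = (-49 + √7)*25 - 360 = (-1225 + 25*√7) - 360 = -1585 + 25*√7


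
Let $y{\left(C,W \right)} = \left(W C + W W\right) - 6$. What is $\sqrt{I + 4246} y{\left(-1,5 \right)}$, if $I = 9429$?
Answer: $70 \sqrt{547} \approx 1637.2$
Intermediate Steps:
$y{\left(C,W \right)} = -6 + W^{2} + C W$ ($y{\left(C,W \right)} = \left(C W + W^{2}\right) - 6 = \left(W^{2} + C W\right) - 6 = -6 + W^{2} + C W$)
$\sqrt{I + 4246} y{\left(-1,5 \right)} = \sqrt{9429 + 4246} \left(-6 + 5^{2} - 5\right) = \sqrt{13675} \left(-6 + 25 - 5\right) = 5 \sqrt{547} \cdot 14 = 70 \sqrt{547}$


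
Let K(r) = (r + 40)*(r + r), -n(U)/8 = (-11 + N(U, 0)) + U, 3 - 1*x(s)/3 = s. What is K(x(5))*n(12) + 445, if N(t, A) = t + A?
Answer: 42877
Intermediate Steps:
x(s) = 9 - 3*s
N(t, A) = A + t
n(U) = 88 - 16*U (n(U) = -8*((-11 + (0 + U)) + U) = -8*((-11 + U) + U) = -8*(-11 + 2*U) = 88 - 16*U)
K(r) = 2*r*(40 + r) (K(r) = (40 + r)*(2*r) = 2*r*(40 + r))
K(x(5))*n(12) + 445 = (2*(9 - 3*5)*(40 + (9 - 3*5)))*(88 - 16*12) + 445 = (2*(9 - 15)*(40 + (9 - 15)))*(88 - 192) + 445 = (2*(-6)*(40 - 6))*(-104) + 445 = (2*(-6)*34)*(-104) + 445 = -408*(-104) + 445 = 42432 + 445 = 42877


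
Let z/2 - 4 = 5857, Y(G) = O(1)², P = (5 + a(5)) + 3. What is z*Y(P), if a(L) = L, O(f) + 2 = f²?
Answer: 11722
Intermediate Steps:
O(f) = -2 + f²
P = 13 (P = (5 + 5) + 3 = 10 + 3 = 13)
Y(G) = 1 (Y(G) = (-2 + 1²)² = (-2 + 1)² = (-1)² = 1)
z = 11722 (z = 8 + 2*5857 = 8 + 11714 = 11722)
z*Y(P) = 11722*1 = 11722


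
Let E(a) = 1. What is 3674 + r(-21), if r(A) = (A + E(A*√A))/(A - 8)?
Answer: 106566/29 ≈ 3674.7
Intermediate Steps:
r(A) = (1 + A)/(-8 + A) (r(A) = (A + 1)/(A - 8) = (1 + A)/(-8 + A))
3674 + r(-21) = 3674 + (1 - 21)/(-8 - 21) = 3674 - 20/(-29) = 3674 - 1/29*(-20) = 3674 + 20/29 = 106566/29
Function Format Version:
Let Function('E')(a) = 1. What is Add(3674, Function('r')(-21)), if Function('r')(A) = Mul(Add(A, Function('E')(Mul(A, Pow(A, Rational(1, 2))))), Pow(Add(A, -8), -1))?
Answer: Rational(106566, 29) ≈ 3674.7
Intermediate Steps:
Function('r')(A) = Mul(Pow(Add(-8, A), -1), Add(1, A)) (Function('r')(A) = Mul(Add(A, 1), Pow(Add(A, -8), -1)) = Mul(Add(1, A), Pow(Add(-8, A), -1)) = Mul(Pow(Add(-8, A), -1), Add(1, A)))
Add(3674, Function('r')(-21)) = Add(3674, Mul(Pow(Add(-8, -21), -1), Add(1, -21))) = Add(3674, Mul(Pow(-29, -1), -20)) = Add(3674, Mul(Rational(-1, 29), -20)) = Add(3674, Rational(20, 29)) = Rational(106566, 29)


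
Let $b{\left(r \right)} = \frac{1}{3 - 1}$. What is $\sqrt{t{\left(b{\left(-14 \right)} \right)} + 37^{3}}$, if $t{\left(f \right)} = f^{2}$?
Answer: $\frac{\sqrt{202613}}{2} \approx 225.06$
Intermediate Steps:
$b{\left(r \right)} = \frac{1}{2}$
$\sqrt{t{\left(b{\left(-14 \right)} \right)} + 37^{3}} = \sqrt{\left(\frac{1}{2}\right)^{2} + 37^{3}} = \sqrt{\frac{1}{4} + 50653} = \sqrt{\frac{202613}{4}} = \frac{\sqrt{202613}}{2}$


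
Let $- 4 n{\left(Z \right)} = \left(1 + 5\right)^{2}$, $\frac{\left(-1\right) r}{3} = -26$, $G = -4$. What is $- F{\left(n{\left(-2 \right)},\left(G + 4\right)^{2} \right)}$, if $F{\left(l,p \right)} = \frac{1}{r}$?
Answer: $- \frac{1}{78} \approx -0.012821$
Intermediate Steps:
$r = 78$ ($r = \left(-3\right) \left(-26\right) = 78$)
$n{\left(Z \right)} = -9$ ($n{\left(Z \right)} = - \frac{\left(1 + 5\right)^{2}}{4} = - \frac{6^{2}}{4} = \left(- \frac{1}{4}\right) 36 = -9$)
$F{\left(l,p \right)} = \frac{1}{78}$
$- F{\left(n{\left(-2 \right)},\left(G + 4\right)^{2} \right)} = \left(-1\right) \frac{1}{78} = - \frac{1}{78}$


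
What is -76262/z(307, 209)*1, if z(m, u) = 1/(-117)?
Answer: 8922654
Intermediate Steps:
z(m, u) = -1/117
-76262/z(307, 209)*1 = -76262/(-1/117)*1 = -76262*(-117)*1 = 8922654*1 = 8922654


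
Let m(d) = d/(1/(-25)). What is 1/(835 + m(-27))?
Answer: 1/1510 ≈ 0.00066225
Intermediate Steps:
m(d) = -25*d (m(d) = d/(-1/25) = d*(-25) = -25*d)
1/(835 + m(-27)) = 1/(835 - 25*(-27)) = 1/(835 + 675) = 1/1510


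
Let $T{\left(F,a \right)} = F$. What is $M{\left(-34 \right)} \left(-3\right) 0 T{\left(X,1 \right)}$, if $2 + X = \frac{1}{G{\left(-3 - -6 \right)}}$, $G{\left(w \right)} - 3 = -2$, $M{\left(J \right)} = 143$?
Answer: $0$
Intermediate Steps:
$G{\left(w \right)} = 1$ ($G{\left(w \right)} = 3 - 2 = 1$)
$X = -1$ ($X = -2 + 1^{-1} = -2 + 1 = -1$)
$M{\left(-34 \right)} \left(-3\right) 0 T{\left(X,1 \right)} = 143 \left(-3\right) 0 \left(-1\right) = 143 \cdot 0 \left(-1\right) = 143 \cdot 0 = 0$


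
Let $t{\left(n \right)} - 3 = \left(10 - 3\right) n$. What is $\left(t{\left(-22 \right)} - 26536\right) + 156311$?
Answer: $129624$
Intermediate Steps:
$t{\left(n \right)} = 3 + 7 n$ ($t{\left(n \right)} = 3 + \left(10 - 3\right) n = 3 + 7 n$)
$\left(t{\left(-22 \right)} - 26536\right) + 156311 = \left(\left(3 + 7 \left(-22\right)\right) - 26536\right) + 156311 = \left(\left(3 - 154\right) - 26536\right) + 156311 = \left(-151 - 26536\right) + 156311 = -26687 + 156311 = 129624$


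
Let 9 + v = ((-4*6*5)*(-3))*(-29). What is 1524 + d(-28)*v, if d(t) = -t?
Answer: -291048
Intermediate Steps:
v = -10449 (v = -9 + ((-4*6*5)*(-3))*(-29) = -9 + (-24*5*(-3))*(-29) = -9 - 120*(-3)*(-29) = -9 + 360*(-29) = -9 - 10440 = -10449)
1524 + d(-28)*v = 1524 - 1*(-28)*(-10449) = 1524 + 28*(-10449) = 1524 - 292572 = -291048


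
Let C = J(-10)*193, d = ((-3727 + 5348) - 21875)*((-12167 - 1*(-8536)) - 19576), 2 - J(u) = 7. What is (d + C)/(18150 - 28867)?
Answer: -67147659/1531 ≈ -43859.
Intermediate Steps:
J(u) = -5 (J(u) = 2 - 1*7 = 2 - 7 = -5)
d = 470034578 (d = (1621 - 21875)*((-12167 + 8536) - 19576) = -20254*(-3631 - 19576) = -20254*(-23207) = 470034578)
C = -965 (C = -5*193 = -965)
(d + C)/(18150 - 28867) = (470034578 - 965)/(18150 - 28867) = 470033613/(-10717) = 470033613*(-1/10717) = -67147659/1531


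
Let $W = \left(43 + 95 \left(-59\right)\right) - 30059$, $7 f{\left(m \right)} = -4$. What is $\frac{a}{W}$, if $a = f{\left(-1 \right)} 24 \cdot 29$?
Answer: $\frac{2784}{249347} \approx 0.011165$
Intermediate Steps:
$f{\left(m \right)} = - \frac{4}{7}$ ($f{\left(m \right)} = \frac{1}{7} \left(-4\right) = - \frac{4}{7}$)
$a = - \frac{2784}{7}$ ($a = - \frac{4 \cdot 24 \cdot 29}{7} = \left(- \frac{4}{7}\right) 696 = - \frac{2784}{7} \approx -397.71$)
$W = -35621$ ($W = \left(43 - 5605\right) - 30059 = -5562 - 30059 = -35621$)
$\frac{a}{W} = - \frac{2784}{7 \left(-35621\right)} = \left(- \frac{2784}{7}\right) \left(- \frac{1}{35621}\right) = \frac{2784}{249347}$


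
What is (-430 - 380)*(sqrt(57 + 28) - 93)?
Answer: 75330 - 810*sqrt(85) ≈ 67862.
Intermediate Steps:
(-430 - 380)*(sqrt(57 + 28) - 93) = -810*(sqrt(85) - 93) = -810*(-93 + sqrt(85)) = 75330 - 810*sqrt(85)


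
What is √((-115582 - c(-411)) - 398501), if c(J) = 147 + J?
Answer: 3*I*√57091 ≈ 716.81*I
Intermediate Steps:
√((-115582 - c(-411)) - 398501) = √((-115582 - (147 - 411)) - 398501) = √((-115582 - 1*(-264)) - 398501) = √((-115582 + 264) - 398501) = √(-115318 - 398501) = √(-513819) = 3*I*√57091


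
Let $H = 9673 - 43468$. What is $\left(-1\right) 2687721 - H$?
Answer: $-2653926$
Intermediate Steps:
$H = -33795$ ($H = 9673 - 43468 = -33795$)
$\left(-1\right) 2687721 - H = \left(-1\right) 2687721 - -33795 = -2687721 + 33795 = -2653926$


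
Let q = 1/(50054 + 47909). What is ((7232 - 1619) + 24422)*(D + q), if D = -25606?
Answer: -75341012730195/97963 ≈ -7.6908e+8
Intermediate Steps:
q = 1/97963 ≈ 1.0208e-5
((7232 - 1619) + 24422)*(D + q) = ((7232 - 1619) + 24422)*(-25606 + 1/97963) = (5613 + 24422)*(-2508440577/97963) = 30035*(-2508440577/97963) = -75341012730195/97963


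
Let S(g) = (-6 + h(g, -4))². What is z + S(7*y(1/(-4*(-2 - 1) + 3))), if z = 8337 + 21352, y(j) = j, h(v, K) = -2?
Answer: 29753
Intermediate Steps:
S(g) = 64 (S(g) = (-6 - 2)² = (-8)² = 64)
z = 29689
z + S(7*y(1/(-4*(-2 - 1) + 3))) = 29689 + 64 = 29753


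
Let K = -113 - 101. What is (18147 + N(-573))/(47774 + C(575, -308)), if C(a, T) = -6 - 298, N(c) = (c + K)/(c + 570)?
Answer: 27614/71205 ≈ 0.38781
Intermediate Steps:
K = -214
N(c) = (-214 + c)/(570 + c) (N(c) = (c - 214)/(c + 570) = (-214 + c)/(570 + c))
C(a, T) = -304
(18147 + N(-573))/(47774 + C(575, -308)) = (18147 + (-214 - 573)/(570 - 573))/(47774 - 304) = (18147 - 787/(-3))/47470 = (18147 - ⅓*(-787))*(1/47470) = (18147 + 787/3)*(1/47470) = (55228/3)*(1/47470) = 27614/71205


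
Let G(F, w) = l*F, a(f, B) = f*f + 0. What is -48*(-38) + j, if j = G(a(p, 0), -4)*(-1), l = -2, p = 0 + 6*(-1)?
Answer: 1896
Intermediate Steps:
p = -6 (p = 0 - 6 = -6)
a(f, B) = f² (a(f, B) = f² + 0 = f²)
G(F, w) = -2*F
j = 72 (j = -2*(-6)²*(-1) = -2*36*(-1) = -72*(-1) = 72)
-48*(-38) + j = -48*(-38) + 72 = 1824 + 72 = 1896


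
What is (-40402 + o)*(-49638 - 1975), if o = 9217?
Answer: 1609551405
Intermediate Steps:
(-40402 + o)*(-49638 - 1975) = (-40402 + 9217)*(-49638 - 1975) = -31185*(-51613) = 1609551405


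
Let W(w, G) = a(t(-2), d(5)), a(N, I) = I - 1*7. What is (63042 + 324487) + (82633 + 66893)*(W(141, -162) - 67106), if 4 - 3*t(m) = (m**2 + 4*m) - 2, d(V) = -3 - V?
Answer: -10035947117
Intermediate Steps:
t(m) = 2 - 4*m/3 - m**2/3 (t(m) = 4/3 - ((m**2 + 4*m) - 2)/3 = 4/3 - (-2 + m**2 + 4*m)/3 = 4/3 + (2/3 - 4*m/3 - m**2/3) = 2 - 4*m/3 - m**2/3)
a(N, I) = -7 + I (a(N, I) = I - 7 = -7 + I)
W(w, G) = -15 (W(w, G) = -7 + (-3 - 1*5) = -7 + (-3 - 5) = -7 - 8 = -15)
(63042 + 324487) + (82633 + 66893)*(W(141, -162) - 67106) = (63042 + 324487) + (82633 + 66893)*(-15 - 67106) = 387529 + 149526*(-67121) = 387529 - 10036334646 = -10035947117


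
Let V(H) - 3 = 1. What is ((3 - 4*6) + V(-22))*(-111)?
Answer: 1887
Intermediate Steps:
V(H) = 4 (V(H) = 3 + 1 = 4)
((3 - 4*6) + V(-22))*(-111) = ((3 - 4*6) + 4)*(-111) = ((3 - 24) + 4)*(-111) = (-21 + 4)*(-111) = -17*(-111) = 1887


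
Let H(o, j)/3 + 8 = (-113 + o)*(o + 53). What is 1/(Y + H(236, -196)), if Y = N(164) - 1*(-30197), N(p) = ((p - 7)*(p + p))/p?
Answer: 1/137128 ≈ 7.2925e-6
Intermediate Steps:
N(p) = -14 + 2*p (N(p) = ((-7 + p)*(2*p))/p = (2*p*(-7 + p))/p = -14 + 2*p)
H(o, j) = -24 + 3*(-113 + o)*(53 + o) (H(o, j) = -24 + 3*((-113 + o)*(o + 53)) = -24 + 3*((-113 + o)*(53 + o)) = -24 + 3*(-113 + o)*(53 + o))
Y = 30511 (Y = (-14 + 2*164) - 1*(-30197) = (-14 + 328) + 30197 = 314 + 30197 = 30511)
1/(Y + H(236, -196)) = 1/(30511 + (-17991 - 180*236 + 3*236**2)) = 1/(30511 + (-17991 - 42480 + 3*55696)) = 1/(30511 + (-17991 - 42480 + 167088)) = 1/(30511 + 106617) = 1/137128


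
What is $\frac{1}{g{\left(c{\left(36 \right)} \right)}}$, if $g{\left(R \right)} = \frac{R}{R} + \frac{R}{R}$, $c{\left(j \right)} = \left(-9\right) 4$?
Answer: $\frac{1}{2} \approx 0.5$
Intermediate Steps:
$c{\left(j \right)} = -36$
$g{\left(R \right)} = 2$ ($g{\left(R \right)} = 1 + 1 = 2$)
$\frac{1}{g{\left(c{\left(36 \right)} \right)}} = \frac{1}{2}$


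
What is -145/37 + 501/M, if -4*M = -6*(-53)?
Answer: -20043/1961 ≈ -10.221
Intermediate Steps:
M = -159/2 (M = -(-3)*(-53)/2 = -1/4*318 = -159/2 ≈ -79.500)
-145/37 + 501/M = -145/37 + 501/(-159/2) = -145*1/37 + 501*(-2/159) = -145/37 - 334/53 = -20043/1961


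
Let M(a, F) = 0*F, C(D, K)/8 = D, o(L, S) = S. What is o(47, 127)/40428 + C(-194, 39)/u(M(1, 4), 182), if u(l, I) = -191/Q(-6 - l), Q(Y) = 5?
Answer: 313745537/7721748 ≈ 40.631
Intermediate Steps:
C(D, K) = 8*D
M(a, F) = 0
u(l, I) = -191/5
o(47, 127)/40428 + C(-194, 39)/u(M(1, 4), 182) = 127/40428 + (8*(-194))/(-191/5) = 127*(1/40428) - 1552*(-5/191) = 127/40428 + 7760/191 = 313745537/7721748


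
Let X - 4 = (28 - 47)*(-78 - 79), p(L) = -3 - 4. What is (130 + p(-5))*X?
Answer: 367401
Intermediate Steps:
p(L) = -7
X = 2987 (X = 4 + (28 - 47)*(-78 - 79) = 4 - 19*(-157) = 4 + 2983 = 2987)
(130 + p(-5))*X = (130 - 7)*2987 = 123*2987 = 367401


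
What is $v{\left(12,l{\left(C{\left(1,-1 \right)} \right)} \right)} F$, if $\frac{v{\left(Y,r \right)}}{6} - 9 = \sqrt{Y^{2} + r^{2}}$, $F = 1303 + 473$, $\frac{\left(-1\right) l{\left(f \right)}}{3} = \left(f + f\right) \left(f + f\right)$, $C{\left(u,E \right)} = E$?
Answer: $95904 + 127872 \sqrt{2} \approx 2.7674 \cdot 10^{5}$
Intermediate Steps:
$l{\left(f \right)} = - 12 f^{2}$ ($l{\left(f \right)} = - 3 \left(f + f\right) \left(f + f\right) = - 3 \cdot 2 f 2 f = - 3 \cdot 4 f^{2} = - 12 f^{2}$)
$F = 1776$
$v{\left(Y,r \right)} = 54 + 6 \sqrt{Y^{2} + r^{2}}$
$v{\left(12,l{\left(C{\left(1,-1 \right)} \right)} \right)} F = \left(54 + 6 \sqrt{12^{2} + \left(- 12 \left(-1\right)^{2}\right)^{2}}\right) 1776 = \left(54 + 6 \sqrt{144 + \left(\left(-12\right) 1\right)^{2}}\right) 1776 = \left(54 + 6 \sqrt{144 + \left(-12\right)^{2}}\right) 1776 = \left(54 + 6 \sqrt{144 + 144}\right) 1776 = \left(54 + 6 \sqrt{288}\right) 1776 = \left(54 + 6 \cdot 12 \sqrt{2}\right) 1776 = \left(54 + 72 \sqrt{2}\right) 1776 = 95904 + 127872 \sqrt{2}$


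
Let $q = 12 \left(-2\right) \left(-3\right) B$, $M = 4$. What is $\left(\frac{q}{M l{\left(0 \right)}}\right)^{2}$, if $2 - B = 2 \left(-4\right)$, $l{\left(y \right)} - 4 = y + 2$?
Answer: $900$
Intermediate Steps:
$l{\left(y \right)} = 6 + y$ ($l{\left(y \right)} = 4 + \left(y + 2\right) = 4 + \left(2 + y\right) = 6 + y$)
$B = 10$ ($B = 2 - 2 \left(-4\right) = 2 - -8 = 2 + 8 = 10$)
$q = 720$ ($q = 12 \left(-2\right) \left(-3\right) 10 = 12 \cdot 6 \cdot 10 = 12 \cdot 60 = 720$)
$\left(\frac{q}{M l{\left(0 \right)}}\right)^{2} = \left(\frac{720}{4 \left(6 + 0\right)}\right)^{2} = \left(\frac{720}{4 \cdot 6}\right)^{2} = \left(\frac{720}{24}\right)^{2} = \left(720 \cdot \frac{1}{24}\right)^{2} = 30^{2} = 900$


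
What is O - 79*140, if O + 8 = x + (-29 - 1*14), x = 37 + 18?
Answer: -11056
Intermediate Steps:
x = 55
O = 4 (O = -8 + (55 + (-29 - 1*14)) = -8 + (55 + (-29 - 14)) = -8 + (55 - 43) = -8 + 12 = 4)
O - 79*140 = 4 - 79*140 = 4 - 11060 = -11056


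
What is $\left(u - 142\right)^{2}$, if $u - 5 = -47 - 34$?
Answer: $47524$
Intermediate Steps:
$u = -76$ ($u = 5 - 81 = -76$)
$\left(u - 142\right)^{2} = \left(-76 - 142\right)^{2} = \left(-218\right)^{2} = 47524$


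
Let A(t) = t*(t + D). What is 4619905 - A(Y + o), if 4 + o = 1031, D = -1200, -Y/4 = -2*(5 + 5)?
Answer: 4722856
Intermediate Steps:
Y = 80 (Y = -(-8)*(5 + 5) = -(-8)*10 = -4*(-20) = 80)
o = 1027 (o = -4 + 1031 = 1027)
A(t) = t*(-1200 + t) (A(t) = t*(t - 1200) = t*(-1200 + t))
4619905 - A(Y + o) = 4619905 - (80 + 1027)*(-1200 + (80 + 1027)) = 4619905 - 1107*(-1200 + 1107) = 4619905 - 1107*(-93) = 4619905 - 1*(-102951) = 4619905 + 102951 = 4722856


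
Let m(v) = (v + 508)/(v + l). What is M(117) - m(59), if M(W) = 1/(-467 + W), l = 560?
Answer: -199069/216650 ≈ -0.91885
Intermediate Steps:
m(v) = (508 + v)/(560 + v) (m(v) = (v + 508)/(v + 560) = (508 + v)/(560 + v))
M(117) - m(59) = 1/(-467 + 117) - (508 + 59)/(560 + 59) = 1/(-350) - 567/619 = -1/350 - 567/619 = -199069/216650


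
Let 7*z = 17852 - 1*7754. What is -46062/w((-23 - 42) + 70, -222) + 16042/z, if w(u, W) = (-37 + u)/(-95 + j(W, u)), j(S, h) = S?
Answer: -36860977171/80784 ≈ -4.5629e+5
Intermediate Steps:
z = 10098/7 (z = (17852 - 1*7754)/7 = (17852 - 7754)/7 = (⅐)*10098 = 10098/7 ≈ 1442.6)
w(u, W) = (-37 + u)/(-95 + W)
-46062/w((-23 - 42) + 70, -222) + 16042/z = -46062*(-95 - 222)/(-37 + ((-23 - 42) + 70)) + 16042/(10098/7) = -46062*(-317/(-37 + (-65 + 70))) + 16042*(7/10098) = -46062*(-317/(-37 + 5)) + 56147/5049 = -46062/((-1/317*(-32))) + 56147/5049 = -46062/32/317 + 56147/5049 = -46062*317/32 + 56147/5049 = -7300827/16 + 56147/5049 = -36860977171/80784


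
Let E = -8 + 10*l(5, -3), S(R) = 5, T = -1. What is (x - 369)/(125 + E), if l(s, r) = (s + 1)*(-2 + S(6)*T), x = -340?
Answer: 709/303 ≈ 2.3399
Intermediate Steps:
l(s, r) = -7 - 7*s (l(s, r) = (s + 1)*(-2 + 5*(-1)) = (1 + s)*(-2 - 5) = (1 + s)*(-7) = -7 - 7*s)
E = -428 (E = -8 + 10*(-7 - 7*5) = -8 + 10*(-7 - 35) = -8 + 10*(-42) = -8 - 420 = -428)
(x - 369)/(125 + E) = (-340 - 369)/(125 - 428) = -709/(-303) = -709*(-1/303) = 709/303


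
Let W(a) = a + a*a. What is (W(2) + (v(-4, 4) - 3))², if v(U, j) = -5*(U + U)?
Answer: 1849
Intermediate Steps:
v(U, j) = -10*U
W(a) = a + a²
(W(2) + (v(-4, 4) - 3))² = (2*(1 + 2) + (-10*(-4) - 3))² = (2*3 + (40 - 3))² = (6 + 37)² = 43² = 1849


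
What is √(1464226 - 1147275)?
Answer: √316951 ≈ 562.98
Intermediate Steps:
√(1464226 - 1147275) = √316951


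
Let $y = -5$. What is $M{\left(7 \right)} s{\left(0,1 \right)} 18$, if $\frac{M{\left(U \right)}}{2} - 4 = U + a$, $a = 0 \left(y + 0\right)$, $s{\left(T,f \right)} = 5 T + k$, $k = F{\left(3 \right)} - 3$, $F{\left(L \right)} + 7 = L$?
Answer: $-2772$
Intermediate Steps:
$F{\left(L \right)} = -7 + L$
$k = -7$ ($k = \left(-7 + 3\right) - 3 = -4 - 3 = -7$)
$s{\left(T,f \right)} = -7 + 5 T$ ($s{\left(T,f \right)} = 5 T - 7 = -7 + 5 T$)
$a = 0$ ($a = 0 \left(-5 + 0\right) = 0 \left(-5\right) = 0$)
$M{\left(U \right)} = 8 + 2 U$ ($M{\left(U \right)} = 8 + 2 \left(U + 0\right) = 8 + 2 U$)
$M{\left(7 \right)} s{\left(0,1 \right)} 18 = \left(8 + 2 \cdot 7\right) \left(-7 + 5 \cdot 0\right) 18 = \left(8 + 14\right) \left(-7 + 0\right) 18 = 22 \left(-7\right) 18 = \left(-154\right) 18 = -2772$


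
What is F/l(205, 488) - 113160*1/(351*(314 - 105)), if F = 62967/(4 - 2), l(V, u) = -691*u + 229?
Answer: -26961427811/16480294974 ≈ -1.6360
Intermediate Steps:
l(V, u) = 229 - 691*u
F = 62967/2 ≈ 31484.
F/l(205, 488) - 113160*1/(351*(314 - 105)) = 62967/(2*(229 - 691*488)) - 113160*1/(351*(314 - 105)) = 62967/(2*(229 - 337208)) - 113160/(351*209) = (62967/2)/(-336979) - 113160/73359 = (62967/2)*(-1/336979) - 113160*1/73359 = -62967/673958 - 37720/24453 = -26961427811/16480294974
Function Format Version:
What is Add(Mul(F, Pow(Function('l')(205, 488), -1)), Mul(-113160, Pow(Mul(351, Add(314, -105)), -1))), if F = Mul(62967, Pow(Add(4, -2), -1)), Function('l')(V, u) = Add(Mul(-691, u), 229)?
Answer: Rational(-26961427811, 16480294974) ≈ -1.6360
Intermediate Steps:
Function('l')(V, u) = Add(229, Mul(-691, u))
F = Rational(62967, 2) (F = Mul(62967, Pow(2, -1)) = Mul(62967, Rational(1, 2)) = Rational(62967, 2) ≈ 31484.)
Add(Mul(F, Pow(Function('l')(205, 488), -1)), Mul(-113160, Pow(Mul(351, Add(314, -105)), -1))) = Add(Mul(Rational(62967, 2), Pow(Add(229, Mul(-691, 488)), -1)), Mul(-113160, Pow(Mul(351, Add(314, -105)), -1))) = Add(Mul(Rational(62967, 2), Pow(Add(229, -337208), -1)), Mul(-113160, Pow(Mul(351, 209), -1))) = Add(Mul(Rational(62967, 2), Pow(-336979, -1)), Mul(-113160, Pow(73359, -1))) = Add(Mul(Rational(62967, 2), Rational(-1, 336979)), Mul(-113160, Rational(1, 73359))) = Add(Rational(-62967, 673958), Rational(-37720, 24453)) = Rational(-26961427811, 16480294974)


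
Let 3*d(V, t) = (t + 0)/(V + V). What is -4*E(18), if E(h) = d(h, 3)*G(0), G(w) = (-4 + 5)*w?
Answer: 0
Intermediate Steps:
G(w) = w (G(w) = 1*w = w)
d(V, t) = t/(6*V) (d(V, t) = ((t + 0)/(V + V))/3 = (t/((2*V)))/3 = (t*(1/(2*V)))/3 = (t/(2*V))/3 = t/(6*V))
E(h) = 0 (E(h) = ((⅙)*3/h)*0 = (1/(2*h))*0 = 0)
-4*E(18) = -4*0 = 0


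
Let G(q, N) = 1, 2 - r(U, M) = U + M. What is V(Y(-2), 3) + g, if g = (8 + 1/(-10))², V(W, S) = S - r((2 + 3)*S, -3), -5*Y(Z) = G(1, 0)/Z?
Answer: 7541/100 ≈ 75.410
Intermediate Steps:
r(U, M) = 2 - M - U (r(U, M) = 2 - (U + M) = 2 - (M + U) = 2 + (-M - U) = 2 - M - U)
Y(Z) = -1/(5*Z)
V(W, S) = -5 + 6*S (V(W, S) = S - (2 - 1*(-3) - (2 + 3)*S) = S - (2 + 3 - 5*S) = S - (5 - 5*S) = S + (-5 + 5*S) = -5 + 6*S)
g = 6241/100 (g = (8 - ⅒)² = (79/10)² = 6241/100 ≈ 62.410)
V(Y(-2), 3) + g = (-5 + 6*3) + 6241/100 = (-5 + 18) + 6241/100 = 13 + 6241/100 = 7541/100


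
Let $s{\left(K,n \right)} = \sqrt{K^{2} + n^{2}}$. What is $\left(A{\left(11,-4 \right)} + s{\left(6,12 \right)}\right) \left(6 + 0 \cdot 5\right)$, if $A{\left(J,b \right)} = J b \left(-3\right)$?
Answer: $792 + 36 \sqrt{5} \approx 872.5$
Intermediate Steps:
$A{\left(J,b \right)} = - 3 J b$
$\left(A{\left(11,-4 \right)} + s{\left(6,12 \right)}\right) \left(6 + 0 \cdot 5\right) = \left(\left(-3\right) 11 \left(-4\right) + \sqrt{6^{2} + 12^{2}}\right) \left(6 + 0 \cdot 5\right) = \left(132 + \sqrt{36 + 144}\right) \left(6 + 0\right) = \left(132 + \sqrt{180}\right) 6 = \left(132 + 6 \sqrt{5}\right) 6 = 792 + 36 \sqrt{5}$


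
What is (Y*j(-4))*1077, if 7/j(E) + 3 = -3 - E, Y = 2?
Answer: -7539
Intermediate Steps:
j(E) = 7/(-6 - E) (j(E) = 7/(-3 + (-3 - E)) = 7/(-6 - E))
(Y*j(-4))*1077 = (2*(-7/(6 - 4)))*1077 = (2*(-7/2))*1077 = -7*1077 = -7539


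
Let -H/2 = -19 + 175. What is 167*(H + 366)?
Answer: 9018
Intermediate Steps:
H = -312 (H = -2*(-19 + 175) = -2*156 = -312)
167*(H + 366) = 167*(-312 + 366) = 167*54 = 9018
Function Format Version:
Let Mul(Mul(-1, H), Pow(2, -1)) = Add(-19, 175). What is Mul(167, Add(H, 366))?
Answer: 9018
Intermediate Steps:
H = -312 (H = Mul(-2, Add(-19, 175)) = Mul(-2, 156) = -312)
Mul(167, Add(H, 366)) = Mul(167, Add(-312, 366)) = Mul(167, 54) = 9018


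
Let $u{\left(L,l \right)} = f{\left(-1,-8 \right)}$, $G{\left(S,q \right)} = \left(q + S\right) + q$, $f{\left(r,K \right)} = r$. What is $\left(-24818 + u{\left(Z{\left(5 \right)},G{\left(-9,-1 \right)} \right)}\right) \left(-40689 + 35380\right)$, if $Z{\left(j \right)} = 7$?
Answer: $131764071$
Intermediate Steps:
$G{\left(S,q \right)} = S + 2 q$ ($G{\left(S,q \right)} = \left(S + q\right) + q = S + 2 q$)
$u{\left(L,l \right)} = -1$
$\left(-24818 + u{\left(Z{\left(5 \right)},G{\left(-9,-1 \right)} \right)}\right) \left(-40689 + 35380\right) = \left(-24818 - 1\right) \left(-40689 + 35380\right) = \left(-24819\right) \left(-5309\right) = 131764071$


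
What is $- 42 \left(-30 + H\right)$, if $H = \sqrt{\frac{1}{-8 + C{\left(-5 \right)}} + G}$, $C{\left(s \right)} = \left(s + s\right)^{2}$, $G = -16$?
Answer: $1260 - \frac{21 i \sqrt{33833}}{23} \approx 1260.0 - 167.94 i$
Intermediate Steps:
$C{\left(s \right)} = 4 s^{2}$ ($C{\left(s \right)} = \left(2 s\right)^{2} = 4 s^{2}$)
$H = \frac{i \sqrt{33833}}{46}$ ($H = \sqrt{\frac{1}{-8 + 4 \left(-5\right)^{2}} - 16} = \sqrt{\frac{1}{-8 + 4 \cdot 25} - 16} = \sqrt{\frac{1}{-8 + 100} - 16} = \sqrt{\frac{1}{92} - 16} = \sqrt{- \frac{1471}{92}} = \frac{i \sqrt{33833}}{46} \approx 3.9986 i$)
$- 42 \left(-30 + H\right) = - 42 \left(-30 + \frac{i \sqrt{33833}}{46}\right) = 1260 - \frac{21 i \sqrt{33833}}{23}$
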